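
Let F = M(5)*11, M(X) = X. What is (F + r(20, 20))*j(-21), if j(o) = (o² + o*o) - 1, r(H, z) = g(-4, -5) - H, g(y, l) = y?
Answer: 27311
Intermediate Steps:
r(H, z) = -4 - H
F = 55 (F = 5*11 = 55)
j(o) = -1 + 2*o² (j(o) = (o² + o²) - 1 = 2*o² - 1 = -1 + 2*o²)
(F + r(20, 20))*j(-21) = (55 + (-4 - 1*20))*(-1 + 2*(-21)²) = (55 + (-4 - 20))*(-1 + 2*441) = (55 - 24)*(-1 + 882) = 31*881 = 27311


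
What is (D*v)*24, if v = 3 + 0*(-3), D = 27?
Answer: 1944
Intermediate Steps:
v = 3 (v = 3 + 0 = 3)
(D*v)*24 = (27*3)*24 = 81*24 = 1944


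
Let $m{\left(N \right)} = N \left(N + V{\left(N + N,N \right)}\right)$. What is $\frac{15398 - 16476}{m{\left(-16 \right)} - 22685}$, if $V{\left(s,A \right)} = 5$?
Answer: $\frac{1078}{22509} \approx 0.047892$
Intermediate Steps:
$m{\left(N \right)} = N \left(5 + N\right)$ ($m{\left(N \right)} = N \left(N + 5\right) = N \left(5 + N\right)$)
$\frac{15398 - 16476}{m{\left(-16 \right)} - 22685} = \frac{15398 - 16476}{- 16 \left(5 - 16\right) - 22685} = - \frac{1078}{\left(-16\right) \left(-11\right) - 22685} = - \frac{1078}{176 - 22685} = - \frac{1078}{-22509} = \left(-1078\right) \left(- \frac{1}{22509}\right) = \frac{1078}{22509}$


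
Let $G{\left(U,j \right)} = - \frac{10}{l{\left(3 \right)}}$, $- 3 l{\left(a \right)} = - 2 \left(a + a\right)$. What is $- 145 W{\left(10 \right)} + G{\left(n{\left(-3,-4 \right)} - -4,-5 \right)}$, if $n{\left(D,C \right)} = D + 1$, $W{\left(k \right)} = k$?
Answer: $- \frac{2905}{2} \approx -1452.5$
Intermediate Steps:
$l{\left(a \right)} = \frac{4 a}{3}$ ($l{\left(a \right)} = - \frac{\left(-2\right) \left(a + a\right)}{3} = - \frac{\left(-2\right) 2 a}{3} = - \frac{\left(-4\right) a}{3} = \frac{4 a}{3}$)
$n{\left(D,C \right)} = 1 + D$
$G{\left(U,j \right)} = - \frac{5}{2}$ ($G{\left(U,j \right)} = - \frac{10}{\frac{4}{3} \cdot 3} = - \frac{10}{4} = \left(-10\right) \frac{1}{4} = - \frac{5}{2}$)
$- 145 W{\left(10 \right)} + G{\left(n{\left(-3,-4 \right)} - -4,-5 \right)} = \left(-145\right) 10 - \frac{5}{2} = -1450 - \frac{5}{2} = - \frac{2905}{2}$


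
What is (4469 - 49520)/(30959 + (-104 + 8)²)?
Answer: -45051/40175 ≈ -1.1214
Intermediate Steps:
(4469 - 49520)/(30959 + (-104 + 8)²) = -45051/(30959 + (-96)²) = -45051/(30959 + 9216) = -45051/40175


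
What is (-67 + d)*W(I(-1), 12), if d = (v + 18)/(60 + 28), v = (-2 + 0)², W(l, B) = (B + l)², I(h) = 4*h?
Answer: -4272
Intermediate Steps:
v = 4 (v = (-2)² = 4)
d = ¼ (d = (4 + 18)/(60 + 28) = 22/88 = 22*(1/88) = ¼ ≈ 0.25000)
(-67 + d)*W(I(-1), 12) = (-67 + ¼)*(12 + 4*(-1))² = -267*(12 - 4)²/4 = -267/4*8² = -267/4*64 = -4272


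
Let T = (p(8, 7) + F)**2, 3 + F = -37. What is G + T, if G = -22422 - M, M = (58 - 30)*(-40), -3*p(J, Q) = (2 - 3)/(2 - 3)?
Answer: -177077/9 ≈ -19675.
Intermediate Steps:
F = -40 (F = -3 - 37 = -40)
p(J, Q) = -1/3 (p(J, Q) = -(2 - 3)/(3*(2 - 3)) = -(-1)/(3*(-1)) = -(-1)*(-1)/3 = -1/3*1 = -1/3)
M = -1120 (M = 28*(-40) = -1120)
G = -21302 (G = -22422 - 1*(-1120) = -22422 + 1120 = -21302)
T = 14641/9 (T = (-1/3 - 40)**2 = (-121/3)**2 = 14641/9 ≈ 1626.8)
G + T = -21302 + 14641/9 = -177077/9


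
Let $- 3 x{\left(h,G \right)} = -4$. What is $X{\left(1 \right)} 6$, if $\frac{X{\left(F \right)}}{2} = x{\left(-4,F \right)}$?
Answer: $16$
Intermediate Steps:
$x{\left(h,G \right)} = \frac{4}{3}$ ($x{\left(h,G \right)} = \left(- \frac{1}{3}\right) \left(-4\right) = \frac{4}{3}$)
$X{\left(F \right)} = \frac{8}{3}$ ($X{\left(F \right)} = 2 \cdot \frac{4}{3} = \frac{8}{3}$)
$X{\left(1 \right)} 6 = \frac{8}{3} \cdot 6 = 16$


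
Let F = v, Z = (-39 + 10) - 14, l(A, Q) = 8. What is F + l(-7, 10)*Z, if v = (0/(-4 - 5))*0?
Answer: -344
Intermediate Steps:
Z = -43 (Z = -29 - 14 = -43)
v = 0 (v = (0/(-9))*0 = (0*(-⅑))*0 = 0*0 = 0)
F = 0
F + l(-7, 10)*Z = 0 + 8*(-43) = 0 - 344 = -344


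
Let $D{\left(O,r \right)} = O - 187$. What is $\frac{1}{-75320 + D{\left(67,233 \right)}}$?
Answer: $- \frac{1}{75440} \approx -1.3256 \cdot 10^{-5}$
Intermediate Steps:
$D{\left(O,r \right)} = -187 + O$
$\frac{1}{-75320 + D{\left(67,233 \right)}} = \frac{1}{-75320 + \left(-187 + 67\right)} = \frac{1}{-75320 - 120} = \frac{1}{-75440} = - \frac{1}{75440}$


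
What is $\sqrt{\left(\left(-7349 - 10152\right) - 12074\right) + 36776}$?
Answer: $\sqrt{7201} \approx 84.859$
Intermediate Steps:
$\sqrt{\left(\left(-7349 - 10152\right) - 12074\right) + 36776} = \sqrt{\left(-17501 - 12074\right) + 36776} = \sqrt{-29575 + 36776} = \sqrt{7201}$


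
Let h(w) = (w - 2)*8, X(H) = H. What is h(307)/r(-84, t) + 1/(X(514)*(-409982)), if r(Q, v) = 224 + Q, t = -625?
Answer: 25709151249/1475115236 ≈ 17.429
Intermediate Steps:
h(w) = -16 + 8*w (h(w) = (-2 + w)*8 = -16 + 8*w)
h(307)/r(-84, t) + 1/(X(514)*(-409982)) = (-16 + 8*307)/(224 - 84) + 1/(514*(-409982)) = (-16 + 2456)/140 + (1/514)*(-1/409982) = 2440*(1/140) - 1/210730748 = 122/7 - 1/210730748 = 25709151249/1475115236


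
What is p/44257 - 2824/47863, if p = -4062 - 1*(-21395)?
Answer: 704627611/2118272791 ≈ 0.33264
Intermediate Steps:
p = 17333 (p = -4062 + 21395 = 17333)
p/44257 - 2824/47863 = 17333/44257 - 2824/47863 = 704627611/2118272791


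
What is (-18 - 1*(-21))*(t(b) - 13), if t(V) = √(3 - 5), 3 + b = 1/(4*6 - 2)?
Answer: -39 + 3*I*√2 ≈ -39.0 + 4.2426*I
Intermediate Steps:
b = -65/22 (b = -3 + 1/(4*6 - 2) = -3 + 1/(24 - 2) = -3 + 1/22 = -65/22 ≈ -2.9545)
t(V) = I*√2 (t(V) = √(-2) = I*√2)
(-18 - 1*(-21))*(t(b) - 13) = (-18 - 1*(-21))*(I*√2 - 13) = (-18 + 21)*(-13 + I*√2) = 3*(-13 + I*√2) = -39 + 3*I*√2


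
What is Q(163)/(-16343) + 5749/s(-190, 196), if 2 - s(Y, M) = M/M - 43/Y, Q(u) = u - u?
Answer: 1092310/147 ≈ 7430.7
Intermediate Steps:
Q(u) = 0
s(Y, M) = 1 + 43/Y (s(Y, M) = 2 - (M/M - 43/Y) = 2 - (1 - 43/Y) = 2 + (-1 + 43/Y) = 1 + 43/Y)
Q(163)/(-16343) + 5749/s(-190, 196) = 0/(-16343) + 5749/(((43 - 190)/(-190))) = 0*(-1/16343) + 5749/((-1/190*(-147))) = 0 + 5749/(147/190) = 0 + 5749*(190/147) = 0 + 1092310/147 = 1092310/147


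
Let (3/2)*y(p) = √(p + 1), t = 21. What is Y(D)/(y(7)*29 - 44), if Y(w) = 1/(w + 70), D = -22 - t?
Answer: 11/7116 + 29*√2/21348 ≈ 0.0034669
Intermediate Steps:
D = -43 (D = -22 - 1*21 = -22 - 21 = -43)
y(p) = 2*√(1 + p)/3 (y(p) = 2*√(p + 1)/3 = 2*√(1 + p)/3)
Y(w) = 1/(70 + w)
Y(D)/(y(7)*29 - 44) = 1/((70 - 43)*((2*√(1 + 7)/3)*29 - 44)) = 1/(27*((2*√8/3)*29 - 44)) = 1/(27*((2*(2*√2)/3)*29 - 44)) = 1/(27*((4*√2/3)*29 - 44)) = 1/(27*(116*√2/3 - 44)) = 1/(27*(-44 + 116*√2/3))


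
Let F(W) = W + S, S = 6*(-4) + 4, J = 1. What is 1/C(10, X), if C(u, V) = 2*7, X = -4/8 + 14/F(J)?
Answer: 1/14 ≈ 0.071429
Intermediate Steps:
S = -20 (S = -24 + 4 = -20)
F(W) = -20 + W (F(W) = W - 20 = -20 + W)
X = -47/38 (X = -4/8 + 14/(-20 + 1) = -4*⅛ + 14/(-19) = -½ + 14*(-1/19) = -½ - 14/19 = -47/38 ≈ -1.2368)
C(u, V) = 14
1/C(10, X) = 1/14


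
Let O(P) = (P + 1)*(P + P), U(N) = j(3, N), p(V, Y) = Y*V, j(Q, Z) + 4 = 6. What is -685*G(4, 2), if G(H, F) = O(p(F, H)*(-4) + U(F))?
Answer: -1191900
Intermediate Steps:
j(Q, Z) = 2 (j(Q, Z) = -4 + 6 = 2)
p(V, Y) = V*Y
U(N) = 2
O(P) = 2*P*(1 + P) (O(P) = (1 + P)*(2*P) = 2*P*(1 + P))
G(H, F) = 2*(2 - 4*F*H)*(3 - 4*F*H) (G(H, F) = 2*((F*H)*(-4) + 2)*(1 + ((F*H)*(-4) + 2)) = 2*(-4*F*H + 2)*(1 + (-4*F*H + 2)) = 2*(2 - 4*F*H)*(1 + (2 - 4*F*H)) = 2*(2 - 4*F*H)*(3 - 4*F*H))
-685*G(4, 2) = -2740*(-1 + 2*2*4)*(-3 + 4*2*4) = -2740*(-1 + 16)*(-3 + 32) = -2740*15*29 = -685*1740 = -1191900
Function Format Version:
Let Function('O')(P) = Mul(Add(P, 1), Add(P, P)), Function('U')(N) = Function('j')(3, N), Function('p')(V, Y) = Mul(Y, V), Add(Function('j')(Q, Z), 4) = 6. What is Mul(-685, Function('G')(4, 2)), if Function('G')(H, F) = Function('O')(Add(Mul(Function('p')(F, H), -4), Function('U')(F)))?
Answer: -1191900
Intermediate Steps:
Function('j')(Q, Z) = 2 (Function('j')(Q, Z) = Add(-4, 6) = 2)
Function('p')(V, Y) = Mul(V, Y)
Function('U')(N) = 2
Function('O')(P) = Mul(2, P, Add(1, P)) (Function('O')(P) = Mul(Add(1, P), Mul(2, P)) = Mul(2, P, Add(1, P)))
Function('G')(H, F) = Mul(2, Add(2, Mul(-4, F, H)), Add(3, Mul(-4, F, H))) (Function('G')(H, F) = Mul(2, Add(Mul(Mul(F, H), -4), 2), Add(1, Add(Mul(Mul(F, H), -4), 2))) = Mul(2, Add(Mul(-4, F, H), 2), Add(1, Add(Mul(-4, F, H), 2))) = Mul(2, Add(2, Mul(-4, F, H)), Add(1, Add(2, Mul(-4, F, H)))) = Mul(2, Add(2, Mul(-4, F, H)), Add(3, Mul(-4, F, H))))
Mul(-685, Function('G')(4, 2)) = Mul(-685, Mul(4, Add(-1, Mul(2, 2, 4)), Add(-3, Mul(4, 2, 4)))) = Mul(-685, Mul(4, Add(-1, 16), Add(-3, 32))) = Mul(-685, Mul(4, 15, 29)) = Mul(-685, 1740) = -1191900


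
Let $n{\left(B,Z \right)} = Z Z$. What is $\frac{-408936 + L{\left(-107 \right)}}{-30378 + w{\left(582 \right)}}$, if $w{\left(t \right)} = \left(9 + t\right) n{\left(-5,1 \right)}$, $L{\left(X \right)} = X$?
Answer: $\frac{409043}{29787} \approx 13.732$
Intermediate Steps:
$n{\left(B,Z \right)} = Z^{2}$
$w{\left(t \right)} = 9 + t$ ($w{\left(t \right)} = \left(9 + t\right) 1^{2} = \left(9 + t\right) 1 = 9 + t$)
$\frac{-408936 + L{\left(-107 \right)}}{-30378 + w{\left(582 \right)}} = \frac{-408936 - 107}{-30378 + \left(9 + 582\right)} = - \frac{409043}{-30378 + 591} = - \frac{409043}{-29787} = \left(-409043\right) \left(- \frac{1}{29787}\right) = \frac{409043}{29787}$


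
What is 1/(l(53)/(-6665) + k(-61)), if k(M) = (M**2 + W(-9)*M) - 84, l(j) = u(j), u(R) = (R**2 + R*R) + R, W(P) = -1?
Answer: 6665/24641499 ≈ 0.00027048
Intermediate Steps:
u(R) = R + 2*R**2 (u(R) = (R**2 + R**2) + R = 2*R**2 + R = R + 2*R**2)
l(j) = j*(1 + 2*j)
k(M) = -84 + M**2 - M (k(M) = (M**2 - M) - 84 = -84 + M**2 - M)
1/(l(53)/(-6665) + k(-61)) = 1/((53*(1 + 2*53))/(-6665) + (-84 + (-61)**2 - 1*(-61))) = 1/((53*(1 + 106))*(-1/6665) + (-84 + 3721 + 61)) = 1/((53*107)*(-1/6665) + 3698) = 1/(5671*(-1/6665) + 3698) = 1/(-5671/6665 + 3698) = 1/(24641499/6665) = 6665/24641499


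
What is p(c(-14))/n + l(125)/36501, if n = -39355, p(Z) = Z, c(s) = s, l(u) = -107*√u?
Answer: 14/39355 - 535*√5/36501 ≈ -0.032419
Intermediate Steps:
p(c(-14))/n + l(125)/36501 = -14/(-39355) - 535*√5/36501 = -14*(-1/39355) - 535*√5*(1/36501) = 14/39355 - 535*√5*(1/36501) = 14/39355 - 535*√5/36501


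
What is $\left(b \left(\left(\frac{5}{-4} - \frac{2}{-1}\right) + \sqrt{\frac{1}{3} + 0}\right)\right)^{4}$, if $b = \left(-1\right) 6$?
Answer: $\frac{32193}{16} + 1161 \sqrt{3} \approx 4023.0$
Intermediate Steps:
$b = -6$
$\left(b \left(\left(\frac{5}{-4} - \frac{2}{-1}\right) + \sqrt{\frac{1}{3} + 0}\right)\right)^{4} = \left(- 6 \left(\left(\frac{5}{-4} - \frac{2}{-1}\right) + \sqrt{\frac{1}{3} + 0}\right)\right)^{4} = \left(- 6 \left(\left(5 \left(- \frac{1}{4}\right) - -2\right) + \sqrt{\frac{1}{3} + 0}\right)\right)^{4} = \left(- 6 \left(\left(- \frac{5}{4} + 2\right) + \sqrt{\frac{1}{3}}\right)\right)^{4} = \left(- 6 \left(\frac{3}{4} + \frac{\sqrt{3}}{3}\right)\right)^{4} = \left(- \frac{9}{2} - 2 \sqrt{3}\right)^{4}$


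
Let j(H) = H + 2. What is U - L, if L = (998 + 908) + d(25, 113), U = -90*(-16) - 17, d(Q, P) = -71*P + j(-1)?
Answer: 7539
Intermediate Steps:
j(H) = 2 + H
d(Q, P) = 1 - 71*P (d(Q, P) = -71*P + (2 - 1) = -71*P + 1 = 1 - 71*P)
U = 1423 (U = 1440 - 17 = 1423)
L = -6116 (L = (998 + 908) + (1 - 71*113) = 1906 + (1 - 8023) = 1906 - 8022 = -6116)
U - L = 1423 - 1*(-6116) = 1423 + 6116 = 7539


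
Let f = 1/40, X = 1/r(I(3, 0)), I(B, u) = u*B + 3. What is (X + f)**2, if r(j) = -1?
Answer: 1521/1600 ≈ 0.95062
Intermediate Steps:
I(B, u) = 3 + B*u (I(B, u) = B*u + 3 = 3 + B*u)
X = -1 (X = 1/(-1) = -1)
f = 1/40 ≈ 0.025000
(X + f)**2 = (-1 + 1/40)**2 = (-39/40)**2 = 1521/1600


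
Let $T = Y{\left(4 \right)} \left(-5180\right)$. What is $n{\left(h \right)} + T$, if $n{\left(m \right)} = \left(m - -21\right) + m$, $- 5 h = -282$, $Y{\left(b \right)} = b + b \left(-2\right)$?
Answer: $\frac{104269}{5} \approx 20854.0$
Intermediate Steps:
$Y{\left(b \right)} = - b$ ($Y{\left(b \right)} = b - 2 b = - b$)
$h = \frac{282}{5}$ ($h = \left(- \frac{1}{5}\right) \left(-282\right) = \frac{282}{5} \approx 56.4$)
$n{\left(m \right)} = 21 + 2 m$ ($n{\left(m \right)} = \left(m + 21\right) + m = \left(21 + m\right) + m = 21 + 2 m$)
$T = 20720$ ($T = \left(-1\right) 4 \left(-5180\right) = \left(-4\right) \left(-5180\right) = 20720$)
$n{\left(h \right)} + T = \left(21 + 2 \cdot \frac{282}{5}\right) + 20720 = \left(21 + \frac{564}{5}\right) + 20720 = \frac{669}{5} + 20720 = \frac{104269}{5}$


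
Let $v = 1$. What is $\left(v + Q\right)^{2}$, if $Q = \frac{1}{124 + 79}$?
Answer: $\frac{41616}{41209} \approx 1.0099$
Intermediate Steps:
$Q = \frac{1}{203} \approx 0.0049261$
$\left(v + Q\right)^{2} = \left(1 + \frac{1}{203}\right)^{2} = \left(\frac{204}{203}\right)^{2} = \frac{41616}{41209}$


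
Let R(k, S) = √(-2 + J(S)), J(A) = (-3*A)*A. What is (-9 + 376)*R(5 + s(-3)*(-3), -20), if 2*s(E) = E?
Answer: 367*I*√1202 ≈ 12724.0*I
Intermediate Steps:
J(A) = -3*A²
s(E) = E/2
R(k, S) = √(-2 - 3*S²)
(-9 + 376)*R(5 + s(-3)*(-3), -20) = (-9 + 376)*√(-2 - 3*(-20)²) = 367*√(-2 - 3*400) = 367*√(-2 - 1200) = 367*√(-1202) = 367*(I*√1202) = 367*I*√1202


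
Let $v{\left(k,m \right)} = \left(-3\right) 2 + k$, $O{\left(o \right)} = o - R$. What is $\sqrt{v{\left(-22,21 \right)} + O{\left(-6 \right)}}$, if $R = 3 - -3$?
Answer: $2 i \sqrt{10} \approx 6.3246 i$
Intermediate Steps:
$R = 6$ ($R = 3 + 3 = 6$)
$O{\left(o \right)} = -6 + o$ ($O{\left(o \right)} = o - 6 = -6 + o$)
$v{\left(k,m \right)} = -6 + k$
$\sqrt{v{\left(-22,21 \right)} + O{\left(-6 \right)}} = \sqrt{\left(-6 - 22\right) - 12} = \sqrt{-28 - 12} = \sqrt{-40} = 2 i \sqrt{10}$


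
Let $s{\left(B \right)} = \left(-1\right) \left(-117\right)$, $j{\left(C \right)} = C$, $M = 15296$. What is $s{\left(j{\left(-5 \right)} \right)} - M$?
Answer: $-15179$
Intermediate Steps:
$s{\left(B \right)} = 117$
$s{\left(j{\left(-5 \right)} \right)} - M = 117 - 15296 = -15179$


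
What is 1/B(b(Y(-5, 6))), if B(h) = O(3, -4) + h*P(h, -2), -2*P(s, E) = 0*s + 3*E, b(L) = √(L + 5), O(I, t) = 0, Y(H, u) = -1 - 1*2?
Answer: √2/6 ≈ 0.23570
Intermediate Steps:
Y(H, u) = -3 (Y(H, u) = -1 - 2 = -3)
b(L) = √(5 + L)
P(s, E) = -3*E/2 (P(s, E) = -(0*s + 3*E)/2 = -(0 + 3*E)/2 = -3*E/2)
B(h) = 3*h (B(h) = 0 + h*(-3/2*(-2)) = 0 + h*3 = 0 + 3*h = 3*h)
1/B(b(Y(-5, 6))) = 1/(3*√(5 - 3)) = 1/(3*√2) = √2/6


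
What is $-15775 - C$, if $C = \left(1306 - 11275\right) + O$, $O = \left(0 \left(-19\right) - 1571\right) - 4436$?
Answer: $201$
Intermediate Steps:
$O = -6007$ ($O = \left(0 - 1571\right) - 4436 = -1571 - 4436 = -6007$)
$C = -15976$ ($C = \left(1306 - 11275\right) - 6007 = -9969 - 6007 = -15976$)
$-15775 - C = -15775 - -15976 = -15775 + 15976 = 201$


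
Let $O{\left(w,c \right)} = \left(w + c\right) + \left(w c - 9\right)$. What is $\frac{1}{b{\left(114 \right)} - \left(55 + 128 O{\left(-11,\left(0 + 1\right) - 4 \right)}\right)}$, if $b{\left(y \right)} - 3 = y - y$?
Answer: $- \frac{1}{1332} \approx -0.00075075$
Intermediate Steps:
$b{\left(y \right)} = 3$ ($b{\left(y \right)} = 3 + \left(y - y\right) = 3 + 0 = 3$)
$O{\left(w,c \right)} = -9 + c + w + c w$ ($O{\left(w,c \right)} = \left(c + w\right) + \left(c w - 9\right) = \left(c + w\right) + \left(-9 + c w\right) = -9 + c + w + c w$)
$\frac{1}{b{\left(114 \right)} - \left(55 + 128 O{\left(-11,\left(0 + 1\right) - 4 \right)}\right)} = \frac{1}{3 - \left(55 + 128 \left(-9 + \left(\left(0 + 1\right) - 4\right) - 11 + \left(\left(0 + 1\right) - 4\right) \left(-11\right)\right)\right)} = \frac{1}{3 - \left(55 + 128 \left(-9 + \left(1 - 4\right) - 11 + \left(1 - 4\right) \left(-11\right)\right)\right)} = \frac{1}{3 - \left(55 + 128 \left(-9 - 3 - 11 - -33\right)\right)} = \frac{1}{3 - \left(55 + 128 \left(-9 - 3 - 11 + 33\right)\right)} = \frac{1}{3 - 1335} = \frac{1}{-1332} = - \frac{1}{1332}$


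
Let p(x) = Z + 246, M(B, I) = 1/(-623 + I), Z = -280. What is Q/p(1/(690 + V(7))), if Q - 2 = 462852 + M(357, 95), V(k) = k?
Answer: -244386911/17952 ≈ -13613.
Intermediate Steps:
p(x) = -34 (p(x) = -280 + 246 = -34)
Q = 244386911/528 (Q = 2 + (462852 + 1/(-623 + 95)) = 2 + (462852 + 1/(-528)) = 2 + (462852 - 1/528) = 2 + 244385855/528 = 244386911/528 ≈ 4.6285e+5)
Q/p(1/(690 + V(7))) = (244386911/528)/(-34) = (244386911/528)*(-1/34) = -244386911/17952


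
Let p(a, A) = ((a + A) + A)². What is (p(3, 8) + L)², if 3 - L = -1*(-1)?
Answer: 131769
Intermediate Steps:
L = 2 (L = 3 - (-1)*(-1) = 3 - 1*1 = 3 - 1 = 2)
p(a, A) = (a + 2*A)² (p(a, A) = ((A + a) + A)² = (a + 2*A)²)
(p(3, 8) + L)² = ((3 + 2*8)² + 2)² = ((3 + 16)² + 2)² = (19² + 2)² = (361 + 2)² = 363² = 131769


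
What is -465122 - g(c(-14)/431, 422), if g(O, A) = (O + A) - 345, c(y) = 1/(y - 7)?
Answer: -4210516148/9051 ≈ -4.6520e+5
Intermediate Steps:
c(y) = 1/(-7 + y)
g(O, A) = -345 + A + O (g(O, A) = (A + O) - 345 = -345 + A + O)
-465122 - g(c(-14)/431, 422) = -465122 - (-345 + 422 + 1/(-7 - 14*431)) = -465122 - (-345 + 422 + (1/431)/(-21)) = -465122 - (-345 + 422 - 1/21*1/431) = -465122 - (-345 + 422 - 1/9051) = -465122 - 1*696926/9051 = -465122 - 696926/9051 = -4210516148/9051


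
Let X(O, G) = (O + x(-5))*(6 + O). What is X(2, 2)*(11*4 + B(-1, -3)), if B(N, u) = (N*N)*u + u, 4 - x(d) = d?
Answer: 3344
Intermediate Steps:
x(d) = 4 - d
X(O, G) = (6 + O)*(9 + O) (X(O, G) = (O + (4 - 1*(-5)))*(6 + O) = (O + (4 + 5))*(6 + O) = (O + 9)*(6 + O) = (9 + O)*(6 + O) = (6 + O)*(9 + O))
B(N, u) = u + u*N**2 (B(N, u) = N**2*u + u = u*N**2 + u = u + u*N**2)
X(2, 2)*(11*4 + B(-1, -3)) = (54 + 2**2 + 15*2)*(11*4 - 3*(1 + (-1)**2)) = (54 + 4 + 30)*(44 - 3*(1 + 1)) = 88*(44 - 3*2) = 88*(44 - 6) = 88*38 = 3344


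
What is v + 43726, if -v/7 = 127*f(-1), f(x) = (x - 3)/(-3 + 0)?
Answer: 127622/3 ≈ 42541.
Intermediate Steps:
f(x) = 1 - x/3 (f(x) = (-3 + x)/(-3) = (-3 + x)*(-⅓) = 1 - x/3)
v = -3556/3 (v = -889*(1 - ⅓*(-1)) = -889*(1 + ⅓) = -889*4/3 = -7*508/3 = -3556/3 ≈ -1185.3)
v + 43726 = -3556/3 + 43726 = 127622/3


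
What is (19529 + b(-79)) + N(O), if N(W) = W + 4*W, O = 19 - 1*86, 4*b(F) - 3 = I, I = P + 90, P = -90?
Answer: 76779/4 ≈ 19195.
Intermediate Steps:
I = 0 (I = -90 + 90 = 0)
b(F) = ¾ (b(F) = ¾ + (¼)*0 = ¾ + 0 = ¾)
O = -67 (O = 19 - 86 = -67)
N(W) = 5*W
(19529 + b(-79)) + N(O) = (19529 + ¾) + 5*(-67) = 78119/4 - 335 = 76779/4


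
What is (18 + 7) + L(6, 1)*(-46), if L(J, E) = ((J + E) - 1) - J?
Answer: 25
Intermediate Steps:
L(J, E) = -1 + E (L(J, E) = ((E + J) - 1) - J = (-1 + E + J) - J = -1 + E)
(18 + 7) + L(6, 1)*(-46) = (18 + 7) + (-1 + 1)*(-46) = 25 + 0*(-46) = 25 + 0 = 25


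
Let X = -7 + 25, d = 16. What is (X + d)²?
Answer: 1156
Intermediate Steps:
X = 18
(X + d)² = (18 + 16)² = 34² = 1156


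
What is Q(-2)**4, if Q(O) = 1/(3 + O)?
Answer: 1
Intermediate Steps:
Q(-2)**4 = (1/(3 - 2))**4 = (1/1)**4 = 1**4 = 1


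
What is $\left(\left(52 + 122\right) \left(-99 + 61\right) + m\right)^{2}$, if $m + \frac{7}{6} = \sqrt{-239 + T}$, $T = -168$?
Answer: $\frac{1574408389}{36} - \frac{39679 i \sqrt{407}}{3} \approx 4.3734 \cdot 10^{7} - 2.6683 \cdot 10^{5} i$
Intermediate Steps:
$m = - \frac{7}{6} + i \sqrt{407}$ ($m = - \frac{7}{6} + \sqrt{-239 - 168} = - \frac{7}{6} + \sqrt{-407} = - \frac{7}{6} + i \sqrt{407} \approx -1.1667 + 20.174 i$)
$\left(\left(52 + 122\right) \left(-99 + 61\right) + m\right)^{2} = \left(\left(52 + 122\right) \left(-99 + 61\right) - \left(\frac{7}{6} - i \sqrt{407}\right)\right)^{2} = \left(174 \left(-38\right) - \left(\frac{7}{6} - i \sqrt{407}\right)\right)^{2} = \left(-6612 - \left(\frac{7}{6} - i \sqrt{407}\right)\right)^{2} = \left(- \frac{39679}{6} + i \sqrt{407}\right)^{2}$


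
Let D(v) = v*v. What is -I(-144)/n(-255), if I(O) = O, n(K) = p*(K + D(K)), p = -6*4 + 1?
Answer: -24/248285 ≈ -9.6663e-5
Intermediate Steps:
D(v) = v²
p = -23 (p = -24 + 1 = -23)
n(K) = -23*K - 23*K² (n(K) = -23*(K + K²) = -23*K - 23*K²)
-I(-144)/n(-255) = -(-144)/(23*(-255)*(-1 - 1*(-255))) = -(-144)/(23*(-255)*(-1 + 255)) = -(-144)/(23*(-255)*254) = -(-144)/(-1489710) = -(-144)*(-1)/1489710 = -1*24/248285 = -24/248285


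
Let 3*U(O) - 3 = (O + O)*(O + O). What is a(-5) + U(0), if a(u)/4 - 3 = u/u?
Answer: 17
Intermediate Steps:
a(u) = 16 (a(u) = 12 + 4*(u/u) = 12 + 4*1 = 12 + 4 = 16)
U(O) = 1 + 4*O**2/3 (U(O) = 1 + ((O + O)*(O + O))/3 = 1 + ((2*O)*(2*O))/3 = 1 + (4*O**2)/3 = 1 + 4*O**2/3)
a(-5) + U(0) = 16 + (1 + (4/3)*0**2) = 16 + (1 + (4/3)*0) = 16 + (1 + 0) = 16 + 1 = 17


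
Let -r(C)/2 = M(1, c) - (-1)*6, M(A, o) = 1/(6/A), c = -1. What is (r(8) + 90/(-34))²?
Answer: 583696/2601 ≈ 224.41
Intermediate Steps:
M(A, o) = A/6
r(C) = -37/3 (r(C) = -2*((⅙)*1 - (-1)*6) = -2*(⅙ - 1*(-6)) = -2*(⅙ + 6) = -2*37/6 = -37/3)
(r(8) + 90/(-34))² = (-37/3 + 90/(-34))² = (-37/3 + 90*(-1/34))² = (-37/3 - 45/17)² = (-764/51)² = 583696/2601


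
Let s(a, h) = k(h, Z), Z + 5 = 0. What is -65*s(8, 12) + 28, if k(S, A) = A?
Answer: 353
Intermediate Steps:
Z = -5 (Z = -5 + 0 = -5)
s(a, h) = -5
-65*s(8, 12) + 28 = -65*(-5) + 28 = 325 + 28 = 353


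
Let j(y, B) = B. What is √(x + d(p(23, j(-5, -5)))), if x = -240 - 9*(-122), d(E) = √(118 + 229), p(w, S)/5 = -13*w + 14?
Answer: √(858 + √347) ≈ 29.608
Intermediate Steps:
p(w, S) = 70 - 65*w (p(w, S) = 5*(-13*w + 14) = 5*(14 - 13*w) = 70 - 65*w)
d(E) = √347
x = 858 (x = -240 + 1098 = 858)
√(x + d(p(23, j(-5, -5)))) = √(858 + √347)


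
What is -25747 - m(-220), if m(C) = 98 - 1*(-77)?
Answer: -25922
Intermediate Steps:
m(C) = 175 (m(C) = 98 + 77 = 175)
-25747 - m(-220) = -25747 - 1*175 = -25747 - 175 = -25922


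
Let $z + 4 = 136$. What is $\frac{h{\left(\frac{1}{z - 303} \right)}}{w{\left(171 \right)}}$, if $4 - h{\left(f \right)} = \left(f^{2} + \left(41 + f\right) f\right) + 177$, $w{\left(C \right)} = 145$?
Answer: $- \frac{174196}{146205} \approx -1.1915$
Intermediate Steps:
$z = 132$ ($z = -4 + 136 = 132$)
$h{\left(f \right)} = -173 - f^{2} - f \left(41 + f\right)$ ($h{\left(f \right)} = 4 - \left(\left(f^{2} + \left(41 + f\right) f\right) + 177\right) = 4 - \left(\left(f^{2} + f \left(41 + f\right)\right) + 177\right) = 4 - \left(177 + f^{2} + f \left(41 + f\right)\right) = -173 - f^{2} - f \left(41 + f\right)$)
$\frac{h{\left(\frac{1}{z - 303} \right)}}{w{\left(171 \right)}} = \frac{-173 - \frac{41}{132 - 303} - 2 \left(\frac{1}{132 - 303}\right)^{2}}{145} = \left(-173 - \frac{41}{-171} - 2 \left(\frac{1}{-171}\right)^{2}\right) \frac{1}{145} = \left(-173 - - \frac{41}{171} - 2 \left(- \frac{1}{171}\right)^{2}\right) \frac{1}{145} = \left(-173 + \frac{41}{171} - \frac{2}{29241}\right) \frac{1}{145} = \left(- \frac{5051684}{29241}\right) \frac{1}{145} = - \frac{174196}{146205}$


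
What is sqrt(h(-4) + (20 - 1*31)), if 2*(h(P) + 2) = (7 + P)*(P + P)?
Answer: 5*I ≈ 5.0*I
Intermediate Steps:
h(P) = -2 + P*(7 + P) (h(P) = -2 + ((7 + P)*(P + P))/2 = -2 + ((7 + P)*(2*P))/2 = -2 + (2*P*(7 + P))/2 = -2 + P*(7 + P))
sqrt(h(-4) + (20 - 1*31)) = sqrt((-2 + (-4)**2 + 7*(-4)) + (20 - 1*31)) = sqrt((-2 + 16 - 28) + (20 - 31)) = sqrt(-14 - 11) = sqrt(-25) = 5*I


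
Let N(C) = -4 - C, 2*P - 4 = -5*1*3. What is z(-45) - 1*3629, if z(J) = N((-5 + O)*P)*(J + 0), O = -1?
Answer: -1964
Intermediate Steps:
P = -11/2 (P = 2 + (-5*1*3)/2 = 2 + (-5*3)/2 = 2 + (½)*(-15) = 2 - 15/2 = -11/2 ≈ -5.5000)
z(J) = -37*J (z(J) = (-4 - (-5 - 1)*(-11)/2)*(J + 0) = (-4 - (-6)*(-11)/2)*J = (-4 - 1*33)*J = (-4 - 33)*J = -37*J)
z(-45) - 1*3629 = -37*(-45) - 1*3629 = 1665 - 3629 = -1964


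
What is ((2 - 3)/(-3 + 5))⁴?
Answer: 1/16 ≈ 0.062500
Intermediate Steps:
((2 - 3)/(-3 + 5))⁴ = (-1/2)⁴ = (-1*½)⁴ = (-½)⁴ = 1/16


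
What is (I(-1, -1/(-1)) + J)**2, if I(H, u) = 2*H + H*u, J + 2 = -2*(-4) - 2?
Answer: 1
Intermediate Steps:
J = 4 (J = -2 + (-2*(-4) - 2) = -2 + (8 - 2) = -2 + 6 = 4)
(I(-1, -1/(-1)) + J)**2 = (-(2 - 1/(-1)) + 4)**2 = (-(2 - 1*(-1)) + 4)**2 = (-(2 + 1) + 4)**2 = (-1*3 + 4)**2 = (-3 + 4)**2 = 1**2 = 1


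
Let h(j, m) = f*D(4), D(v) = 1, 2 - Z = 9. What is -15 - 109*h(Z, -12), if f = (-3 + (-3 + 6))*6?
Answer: -15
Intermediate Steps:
Z = -7 (Z = 2 - 1*9 = 2 - 9 = -7)
f = 0 (f = (-3 + 3)*6 = 0*6 = 0)
h(j, m) = 0 (h(j, m) = 0*1 = 0)
-15 - 109*h(Z, -12) = -15 - 109*0 = -15 + 0 = -15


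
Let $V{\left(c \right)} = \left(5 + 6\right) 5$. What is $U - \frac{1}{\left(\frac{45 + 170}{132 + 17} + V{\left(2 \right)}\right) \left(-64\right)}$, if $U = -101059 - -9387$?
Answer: $- \frac{49341537131}{538240} \approx -91672.0$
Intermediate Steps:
$V{\left(c \right)} = 55$ ($V{\left(c \right)} = 11 \cdot 5 = 55$)
$U = -91672$ ($U = -101059 + 9387 = -91672$)
$U - \frac{1}{\left(\frac{45 + 170}{132 + 17} + V{\left(2 \right)}\right) \left(-64\right)} = -91672 - \frac{1}{\left(\frac{45 + 170}{132 + 17} + 55\right) \left(-64\right)} = -91672 - \frac{1}{\left(\frac{215}{149} + 55\right) \left(-64\right)} = -91672 - \frac{1}{\frac{8410}{149} \left(-64\right)} = -91672 - \frac{1}{- \frac{538240}{149}} = -91672 - - \frac{149}{538240} = -91672 + \frac{149}{538240} = - \frac{49341537131}{538240}$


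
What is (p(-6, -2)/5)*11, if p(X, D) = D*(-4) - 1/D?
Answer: 187/10 ≈ 18.700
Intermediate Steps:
p(X, D) = -1/D - 4*D (p(X, D) = -4*D - 1/D = -1/D - 4*D)
(p(-6, -2)/5)*11 = ((-1/(-2) - 4*(-2))/5)*11 = ((-1*(-½) + 8)*(⅕))*11 = ((½ + 8)*(⅕))*11 = ((17/2)*(⅕))*11 = (17/10)*11 = 187/10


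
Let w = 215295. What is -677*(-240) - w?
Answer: -52815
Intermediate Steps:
-677*(-240) - w = -677*(-240) - 1*215295 = 162480 - 215295 = -52815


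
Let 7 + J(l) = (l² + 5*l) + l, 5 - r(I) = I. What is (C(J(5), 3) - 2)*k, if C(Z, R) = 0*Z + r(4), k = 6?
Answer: -6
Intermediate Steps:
r(I) = 5 - I
J(l) = -7 + l² + 6*l (J(l) = -7 + ((l² + 5*l) + l) = -7 + (l² + 6*l) = -7 + l² + 6*l)
C(Z, R) = 1 (C(Z, R) = 0*Z + (5 - 1*4) = 0 + (5 - 4) = 0 + 1 = 1)
(C(J(5), 3) - 2)*k = (1 - 2)*6 = -1*6 = -6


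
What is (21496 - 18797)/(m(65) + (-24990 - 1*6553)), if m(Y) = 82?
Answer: -2699/31461 ≈ -0.085789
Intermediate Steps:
(21496 - 18797)/(m(65) + (-24990 - 1*6553)) = (21496 - 18797)/(82 + (-24990 - 1*6553)) = 2699/(82 + (-24990 - 6553)) = 2699/(82 - 31543) = 2699/(-31461) = 2699*(-1/31461) = -2699/31461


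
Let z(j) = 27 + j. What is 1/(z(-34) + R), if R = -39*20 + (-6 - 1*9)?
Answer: -1/802 ≈ -0.0012469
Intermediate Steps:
R = -795 (R = -780 + (-6 - 9) = -780 - 15 = -795)
1/(z(-34) + R) = 1/((27 - 34) - 795) = 1/(-7 - 795) = 1/(-802) = -1/802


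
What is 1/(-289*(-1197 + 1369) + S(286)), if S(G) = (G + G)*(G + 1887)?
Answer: 1/1193248 ≈ 8.3805e-7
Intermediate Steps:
S(G) = 2*G*(1887 + G) (S(G) = (2*G)*(1887 + G) = 2*G*(1887 + G))
1/(-289*(-1197 + 1369) + S(286)) = 1/(-289*(-1197 + 1369) + 2*286*(1887 + 286)) = 1/(-289*172 + 2*286*2173) = 1/(-49708 + 1242956) = 1/1193248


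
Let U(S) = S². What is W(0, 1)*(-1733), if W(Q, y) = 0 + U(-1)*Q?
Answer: 0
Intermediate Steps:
W(Q, y) = Q (W(Q, y) = 0 + (-1)²*Q = 0 + 1*Q = 0 + Q = Q)
W(0, 1)*(-1733) = 0*(-1733) = 0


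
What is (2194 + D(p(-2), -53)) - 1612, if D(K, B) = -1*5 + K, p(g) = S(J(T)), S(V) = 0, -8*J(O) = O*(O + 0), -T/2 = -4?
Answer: 577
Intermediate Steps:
T = 8 (T = -2*(-4) = 8)
J(O) = -O²/8 (J(O) = -O*(O + 0)/8 = -O*O/8 = -O²/8)
p(g) = 0
D(K, B) = -5 + K
(2194 + D(p(-2), -53)) - 1612 = (2194 + (-5 + 0)) - 1612 = (2194 - 5) - 1612 = 2189 - 1612 = 577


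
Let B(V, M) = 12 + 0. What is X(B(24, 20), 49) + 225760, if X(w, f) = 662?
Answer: 226422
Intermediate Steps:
B(V, M) = 12
X(B(24, 20), 49) + 225760 = 662 + 225760 = 226422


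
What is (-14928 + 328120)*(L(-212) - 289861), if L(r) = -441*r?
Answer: -61501199848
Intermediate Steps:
(-14928 + 328120)*(L(-212) - 289861) = (-14928 + 328120)*(-441*(-212) - 289861) = 313192*(93492 - 289861) = 313192*(-196369) = -61501199848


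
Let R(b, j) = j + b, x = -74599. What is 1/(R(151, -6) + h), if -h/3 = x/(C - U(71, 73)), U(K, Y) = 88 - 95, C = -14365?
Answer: 4786/619371 ≈ 0.0077272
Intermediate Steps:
U(K, Y) = -7
R(b, j) = b + j
h = -74599/4786 (h = -(-223797)/(-14365 - 1*(-7)) = -(-223797)/(-14365 + 7) = -(-223797)/(-14358) = -(-223797)*(-1)/14358 = -3*74599/14358 = -74599/4786 ≈ -15.587)
1/(R(151, -6) + h) = 1/((151 - 6) - 74599/4786) = 1/(145 - 74599/4786) = 1/(619371/4786) = 4786/619371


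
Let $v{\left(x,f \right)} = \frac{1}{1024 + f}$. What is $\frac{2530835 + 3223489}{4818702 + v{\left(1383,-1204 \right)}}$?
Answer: $\frac{1035778320}{867366359} \approx 1.1942$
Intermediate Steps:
$\frac{2530835 + 3223489}{4818702 + v{\left(1383,-1204 \right)}} = \frac{2530835 + 3223489}{4818702 + \frac{1}{1024 - 1204}} = \frac{5754324}{4818702 + \frac{1}{-180}} = \frac{5754324}{4818702 - \frac{1}{180}} = \frac{5754324}{\frac{867366359}{180}} = 5754324 \cdot \frac{180}{867366359} = \frac{1035778320}{867366359}$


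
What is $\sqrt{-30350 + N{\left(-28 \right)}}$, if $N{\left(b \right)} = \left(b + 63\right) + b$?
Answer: $i \sqrt{30343} \approx 174.19 i$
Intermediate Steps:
$N{\left(b \right)} = 63 + 2 b$ ($N{\left(b \right)} = \left(63 + b\right) + b = 63 + 2 b$)
$\sqrt{-30350 + N{\left(-28 \right)}} = \sqrt{-30350 + \left(63 + 2 \left(-28\right)\right)} = \sqrt{-30350 + \left(63 - 56\right)} = \sqrt{-30350 + 7} = \sqrt{-30343} = i \sqrt{30343}$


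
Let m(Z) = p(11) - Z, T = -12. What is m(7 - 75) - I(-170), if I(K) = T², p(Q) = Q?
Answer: -65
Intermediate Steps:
m(Z) = 11 - Z
I(K) = 144 (I(K) = (-12)² = 144)
m(7 - 75) - I(-170) = (11 - (7 - 75)) - 1*144 = (11 - 1*(-68)) - 144 = (11 + 68) - 144 = 79 - 144 = -65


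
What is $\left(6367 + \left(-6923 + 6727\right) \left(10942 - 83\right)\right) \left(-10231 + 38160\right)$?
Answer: $-59265254213$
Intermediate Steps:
$\left(6367 + \left(-6923 + 6727\right) \left(10942 - 83\right)\right) \left(-10231 + 38160\right) = \left(6367 - 2128364\right) 27929 = \left(-2121997\right) 27929 = -59265254213$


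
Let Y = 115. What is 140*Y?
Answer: 16100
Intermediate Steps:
140*Y = 140*115 = 16100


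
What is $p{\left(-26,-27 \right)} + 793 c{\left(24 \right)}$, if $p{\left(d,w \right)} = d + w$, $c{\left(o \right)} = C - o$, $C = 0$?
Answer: $-19085$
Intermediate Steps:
$c{\left(o \right)} = - o$ ($c{\left(o \right)} = 0 - o = - o$)
$p{\left(-26,-27 \right)} + 793 c{\left(24 \right)} = \left(-26 - 27\right) + 793 \left(\left(-1\right) 24\right) = -53 + 793 \left(-24\right) = -53 - 19032 = -19085$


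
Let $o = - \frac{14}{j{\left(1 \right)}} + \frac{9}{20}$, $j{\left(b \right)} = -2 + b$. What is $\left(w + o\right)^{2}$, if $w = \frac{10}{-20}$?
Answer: $\frac{77841}{400} \approx 194.6$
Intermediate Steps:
$w = - \frac{1}{2}$ ($w = 10 \left(- \frac{1}{20}\right) = - \frac{1}{2} \approx -0.5$)
$o = \frac{289}{20}$ ($o = - \frac{14}{-2 + 1} + \frac{9}{20} = - \frac{14}{-1} + 9 \cdot \frac{1}{20} = \left(-14\right) \left(-1\right) + \frac{9}{20} = 14 + \frac{9}{20} = \frac{289}{20} \approx 14.45$)
$\left(w + o\right)^{2} = \left(- \frac{1}{2} + \frac{289}{20}\right)^{2} = \left(\frac{279}{20}\right)^{2} = \frac{77841}{400}$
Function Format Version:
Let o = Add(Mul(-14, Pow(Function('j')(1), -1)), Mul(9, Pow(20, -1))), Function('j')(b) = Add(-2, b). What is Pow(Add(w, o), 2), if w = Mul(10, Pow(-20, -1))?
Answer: Rational(77841, 400) ≈ 194.60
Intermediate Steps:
w = Rational(-1, 2) (w = Mul(10, Rational(-1, 20)) = Rational(-1, 2) ≈ -0.50000)
o = Rational(289, 20) (o = Add(Mul(-14, Pow(Add(-2, 1), -1)), Mul(9, Pow(20, -1))) = Add(Mul(-14, Pow(-1, -1)), Mul(9, Rational(1, 20))) = Add(Mul(-14, -1), Rational(9, 20)) = Add(14, Rational(9, 20)) = Rational(289, 20) ≈ 14.450)
Pow(Add(w, o), 2) = Pow(Add(Rational(-1, 2), Rational(289, 20)), 2) = Pow(Rational(279, 20), 2) = Rational(77841, 400)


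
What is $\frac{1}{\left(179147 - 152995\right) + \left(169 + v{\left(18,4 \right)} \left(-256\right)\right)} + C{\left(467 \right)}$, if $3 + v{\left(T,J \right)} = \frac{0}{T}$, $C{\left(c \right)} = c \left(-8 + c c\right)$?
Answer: $\frac{2758847429604}{27089} \approx 1.0184 \cdot 10^{8}$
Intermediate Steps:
$C{\left(c \right)} = c \left(-8 + c^{2}\right)$
$v{\left(T,J \right)} = -3$ ($v{\left(T,J \right)} = -3 + \frac{0}{T} = -3 + 0 = -3$)
$\frac{1}{\left(179147 - 152995\right) + \left(169 + v{\left(18,4 \right)} \left(-256\right)\right)} + C{\left(467 \right)} = \frac{1}{\left(179147 - 152995\right) + \left(169 - -768\right)} + 467 \left(-8 + 467^{2}\right) = \frac{1}{26152 + \left(169 + 768\right)} + 467 \left(-8 + 218089\right) = \frac{1}{26152 + 937} + 467 \cdot 218081 = \frac{1}{27089} + 101843827 = \frac{2758847429604}{27089}$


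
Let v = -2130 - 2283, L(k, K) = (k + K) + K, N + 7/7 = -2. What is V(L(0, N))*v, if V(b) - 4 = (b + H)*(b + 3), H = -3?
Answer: -136803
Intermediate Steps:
N = -3 (N = -1 - 2 = -3)
L(k, K) = k + 2*K (L(k, K) = (K + k) + K = k + 2*K)
V(b) = 4 + (-3 + b)*(3 + b) (V(b) = 4 + (b - 3)*(b + 3) = 4 + (-3 + b)*(3 + b))
v = -4413
V(L(0, N))*v = (-5 + (0 + 2*(-3))²)*(-4413) = (-5 + (0 - 6)²)*(-4413) = (-5 + (-6)²)*(-4413) = (-5 + 36)*(-4413) = 31*(-4413) = -136803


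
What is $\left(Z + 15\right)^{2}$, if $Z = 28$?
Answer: $1849$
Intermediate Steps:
$\left(Z + 15\right)^{2} = \left(28 + 15\right)^{2} = 43^{2} = 1849$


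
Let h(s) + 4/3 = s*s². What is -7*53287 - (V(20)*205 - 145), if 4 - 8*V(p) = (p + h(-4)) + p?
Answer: -1120847/3 ≈ -3.7362e+5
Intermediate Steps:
h(s) = -4/3 + s³ (h(s) = -4/3 + s*s² = -4/3 + s³)
V(p) = 26/3 - p/4 (V(p) = ½ - ((p + (-4/3 + (-4)³)) + p)/8 = ½ - ((p + (-4/3 - 64)) + p)/8 = ½ - ((p - 196/3) + p)/8 = ½ - ((-196/3 + p) + p)/8 = ½ - (-196/3 + 2*p)/8 = ½ + (49/6 - p/4) = 26/3 - p/4)
-7*53287 - (V(20)*205 - 145) = -7*53287 - ((26/3 - ¼*20)*205 - 145) = -373009 - ((26/3 - 5)*205 - 145) = -373009 - ((11/3)*205 - 145) = -373009 - (2255/3 - 145) = -373009 - 1*1820/3 = -373009 - 1820/3 = -1120847/3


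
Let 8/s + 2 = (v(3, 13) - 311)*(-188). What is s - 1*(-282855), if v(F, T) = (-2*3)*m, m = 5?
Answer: 9066351319/32053 ≈ 2.8286e+5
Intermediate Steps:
v(F, T) = -30 (v(F, T) = -2*3*5 = -6*5 = -30)
s = 4/32053 (s = 8/(-2 + (-30 - 311)*(-188)) = 8/(-2 - 341*(-188)) = 8/(-2 + 64108) = 8/64106 = 8*(1/64106) = 4/32053 ≈ 0.00012479)
s - 1*(-282855) = 4/32053 - 1*(-282855) = 4/32053 + 282855 = 9066351319/32053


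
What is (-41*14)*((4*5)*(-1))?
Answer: 11480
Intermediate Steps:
(-41*14)*((4*5)*(-1)) = -11480*(-1) = -574*(-20) = 11480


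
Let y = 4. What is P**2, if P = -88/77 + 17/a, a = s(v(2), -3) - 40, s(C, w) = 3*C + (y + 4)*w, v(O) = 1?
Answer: 368449/182329 ≈ 2.0208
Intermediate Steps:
s(C, w) = 3*C + 8*w (s(C, w) = 3*C + (4 + 4)*w = 3*C + 8*w)
a = -61 (a = (3*1 + 8*(-3)) - 40 = (3 - 24) - 40 = -21 - 40 = -61)
P = -607/427 (P = -88/77 + 17/(-61) = -88*1/77 + 17*(-1/61) = -8/7 - 17/61 = -607/427 ≈ -1.4215)
P**2 = (-607/427)**2 = 368449/182329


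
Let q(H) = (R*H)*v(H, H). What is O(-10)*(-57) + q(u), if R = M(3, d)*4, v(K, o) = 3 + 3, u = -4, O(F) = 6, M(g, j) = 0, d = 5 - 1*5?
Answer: -342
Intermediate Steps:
d = 0 (d = 5 - 5 = 0)
v(K, o) = 6
R = 0 (R = 0*4 = 0)
q(H) = 0 (q(H) = (0*H)*6 = 0*6 = 0)
O(-10)*(-57) + q(u) = 6*(-57) + 0 = -342 + 0 = -342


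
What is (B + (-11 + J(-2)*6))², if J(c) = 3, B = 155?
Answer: 26244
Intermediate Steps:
(B + (-11 + J(-2)*6))² = (155 + (-11 + 3*6))² = (155 + (-11 + 18))² = (155 + 7)² = 162² = 26244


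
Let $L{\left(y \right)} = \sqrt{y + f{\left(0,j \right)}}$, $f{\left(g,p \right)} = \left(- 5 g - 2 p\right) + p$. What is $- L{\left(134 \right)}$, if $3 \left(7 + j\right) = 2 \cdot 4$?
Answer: $- \frac{\sqrt{1245}}{3} \approx -11.762$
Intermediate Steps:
$j = - \frac{13}{3}$ ($j = -7 + \frac{2 \cdot 4}{3} = -7 + \frac{1}{3} \cdot 8 = -7 + \frac{8}{3} = - \frac{13}{3} \approx -4.3333$)
$f{\left(g,p \right)} = - p - 5 g$
$L{\left(y \right)} = \sqrt{\frac{13}{3} + y}$ ($L{\left(y \right)} = \sqrt{y - - \frac{13}{3}} = \sqrt{y + \left(\frac{13}{3} + 0\right)} = \sqrt{y + \frac{13}{3}} = \sqrt{\frac{13}{3} + y}$)
$- L{\left(134 \right)} = - \frac{\sqrt{39 + 9 \cdot 134}}{3} = - \frac{\sqrt{39 + 1206}}{3} = - \frac{\sqrt{1245}}{3}$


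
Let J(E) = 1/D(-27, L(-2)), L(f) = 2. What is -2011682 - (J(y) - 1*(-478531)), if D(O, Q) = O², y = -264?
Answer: -1815365278/729 ≈ -2.4902e+6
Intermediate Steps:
J(E) = 1/729 (J(E) = 1/((-27)²) = 1/729)
-2011682 - (J(y) - 1*(-478531)) = -2011682 - (1/729 - 1*(-478531)) = -2011682 - (1/729 + 478531) = -2011682 - 1*348849100/729 = -2011682 - 348849100/729 = -1815365278/729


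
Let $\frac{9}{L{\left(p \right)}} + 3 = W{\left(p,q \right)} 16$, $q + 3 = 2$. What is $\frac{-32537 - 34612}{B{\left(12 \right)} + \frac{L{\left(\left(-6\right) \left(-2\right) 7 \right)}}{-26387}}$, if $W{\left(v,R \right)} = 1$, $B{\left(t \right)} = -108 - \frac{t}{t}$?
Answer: $\frac{23034188619}{37390388} \approx 616.05$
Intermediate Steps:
$B{\left(t \right)} = -109$ ($B{\left(t \right)} = -108 - 1 = -109$)
$q = -1$ ($q = -3 + 2 = -1$)
$L{\left(p \right)} = \frac{9}{13}$ ($L{\left(p \right)} = \frac{9}{-3 + 1 \cdot 16} = \frac{9}{-3 + 16} = \frac{9}{13}$)
$\frac{-32537 - 34612}{B{\left(12 \right)} + \frac{L{\left(\left(-6\right) \left(-2\right) 7 \right)}}{-26387}} = \frac{-32537 - 34612}{-109 + \frac{9}{13 \left(-26387\right)}} = - \frac{67149}{-109 + \frac{9}{13} \left(- \frac{1}{26387}\right)} = - \frac{67149}{-109 - \frac{9}{343031}} = - \frac{67149}{- \frac{37390388}{343031}} = \left(-67149\right) \left(- \frac{343031}{37390388}\right) = \frac{23034188619}{37390388}$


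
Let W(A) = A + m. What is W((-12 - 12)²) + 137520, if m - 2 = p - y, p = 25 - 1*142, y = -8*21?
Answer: 138149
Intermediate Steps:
y = -168
p = -117 (p = 25 - 142 = -117)
m = 53 (m = 2 + (-117 - 1*(-168)) = 2 + (-117 + 168) = 2 + 51 = 53)
W(A) = 53 + A (W(A) = A + 53 = 53 + A)
W((-12 - 12)²) + 137520 = (53 + (-12 - 12)²) + 137520 = (53 + (-24)²) + 137520 = (53 + 576) + 137520 = 629 + 137520 = 138149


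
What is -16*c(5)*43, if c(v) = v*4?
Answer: -13760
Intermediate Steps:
c(v) = 4*v
-16*c(5)*43 = -64*5*43 = -16*20*43 = -320*43 = -13760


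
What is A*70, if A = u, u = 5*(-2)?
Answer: -700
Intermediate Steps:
u = -10
A = -10
A*70 = -10*70 = -700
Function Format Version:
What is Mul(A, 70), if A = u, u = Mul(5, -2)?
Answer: -700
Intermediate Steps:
u = -10
A = -10
Mul(A, 70) = Mul(-10, 70) = -700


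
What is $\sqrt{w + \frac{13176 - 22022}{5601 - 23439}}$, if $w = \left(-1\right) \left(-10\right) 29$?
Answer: $\frac{\sqrt{2567614603}}{2973} \approx 17.044$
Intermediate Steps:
$w = 290$ ($w = 10 \cdot 29 = 290$)
$\sqrt{w + \frac{13176 - 22022}{5601 - 23439}} = \sqrt{290 + \frac{13176 - 22022}{5601 - 23439}} = \sqrt{290 - \frac{8846}{-17838}} = \sqrt{290 - - \frac{4423}{8919}} = \sqrt{290 + \frac{4423}{8919}} = \sqrt{\frac{2590933}{8919}} = \frac{\sqrt{2567614603}}{2973}$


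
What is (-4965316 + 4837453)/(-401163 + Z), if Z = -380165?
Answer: 127863/781328 ≈ 0.16365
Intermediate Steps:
(-4965316 + 4837453)/(-401163 + Z) = (-4965316 + 4837453)/(-401163 - 380165) = -127863/(-781328) = -127863*(-1/781328) = 127863/781328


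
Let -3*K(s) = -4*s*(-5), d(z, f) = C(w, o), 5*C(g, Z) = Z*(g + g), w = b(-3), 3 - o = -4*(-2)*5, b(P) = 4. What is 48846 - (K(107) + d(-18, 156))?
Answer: 744278/15 ≈ 49619.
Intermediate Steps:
o = -37 (o = 3 - (-4*(-2))*5 = 3 - 8*5 = 3 - 1*40 = 3 - 40 = -37)
w = 4
C(g, Z) = 2*Z*g/5 (C(g, Z) = (Z*(g + g))/5 = (Z*(2*g))/5 = (2*Z*g)/5 = 2*Z*g/5)
d(z, f) = -296/5 (d(z, f) = (2/5)*(-37)*4 = -296/5)
K(s) = -20*s/3 (K(s) = -(-4*s)*(-5)/3 = -20*s/3)
48846 - (K(107) + d(-18, 156)) = 48846 - (-20/3*107 - 296/5) = 48846 - (-2140/3 - 296/5) = 48846 - 1*(-11588/15) = 48846 + 11588/15 = 744278/15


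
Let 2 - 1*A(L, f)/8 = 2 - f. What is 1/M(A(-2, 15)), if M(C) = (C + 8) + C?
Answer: 1/248 ≈ 0.0040323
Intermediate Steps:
A(L, f) = 8*f (A(L, f) = 16 - 8*(2 - f) = 16 + (-16 + 8*f) = 8*f)
M(C) = 8 + 2*C (M(C) = (8 + C) + C = 8 + 2*C)
1/M(A(-2, 15)) = 1/(8 + 2*(8*15)) = 1/(8 + 2*120) = 1/(8 + 240) = 1/248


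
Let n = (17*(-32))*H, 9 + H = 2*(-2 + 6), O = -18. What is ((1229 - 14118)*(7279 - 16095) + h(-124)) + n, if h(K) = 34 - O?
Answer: 113630020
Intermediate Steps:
h(K) = 52 (h(K) = 34 - 1*(-18) = 34 + 18 = 52)
H = -1 (H = -9 + 2*(-2 + 6) = -9 + 2*4 = -9 + 8 = -1)
n = 544 (n = (17*(-32))*(-1) = -544*(-1) = 544)
((1229 - 14118)*(7279 - 16095) + h(-124)) + n = ((1229 - 14118)*(7279 - 16095) + 52) + 544 = (-12889*(-8816) + 52) + 544 = (113629424 + 52) + 544 = 113629476 + 544 = 113630020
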